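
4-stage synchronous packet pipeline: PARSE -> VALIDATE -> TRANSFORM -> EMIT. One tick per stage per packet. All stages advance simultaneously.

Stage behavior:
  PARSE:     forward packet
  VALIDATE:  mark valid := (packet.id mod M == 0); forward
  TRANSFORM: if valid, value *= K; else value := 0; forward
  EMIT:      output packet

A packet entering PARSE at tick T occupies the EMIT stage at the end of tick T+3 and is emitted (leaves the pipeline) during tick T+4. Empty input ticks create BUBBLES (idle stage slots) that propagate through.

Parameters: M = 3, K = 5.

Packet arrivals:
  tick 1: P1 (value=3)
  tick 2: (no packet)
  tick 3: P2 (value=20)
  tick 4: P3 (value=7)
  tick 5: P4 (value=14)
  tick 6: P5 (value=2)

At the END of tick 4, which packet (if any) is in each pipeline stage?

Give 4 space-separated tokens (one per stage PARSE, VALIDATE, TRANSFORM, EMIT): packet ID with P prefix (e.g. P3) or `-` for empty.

Tick 1: [PARSE:P1(v=3,ok=F), VALIDATE:-, TRANSFORM:-, EMIT:-] out:-; in:P1
Tick 2: [PARSE:-, VALIDATE:P1(v=3,ok=F), TRANSFORM:-, EMIT:-] out:-; in:-
Tick 3: [PARSE:P2(v=20,ok=F), VALIDATE:-, TRANSFORM:P1(v=0,ok=F), EMIT:-] out:-; in:P2
Tick 4: [PARSE:P3(v=7,ok=F), VALIDATE:P2(v=20,ok=F), TRANSFORM:-, EMIT:P1(v=0,ok=F)] out:-; in:P3
At end of tick 4: ['P3', 'P2', '-', 'P1']

Answer: P3 P2 - P1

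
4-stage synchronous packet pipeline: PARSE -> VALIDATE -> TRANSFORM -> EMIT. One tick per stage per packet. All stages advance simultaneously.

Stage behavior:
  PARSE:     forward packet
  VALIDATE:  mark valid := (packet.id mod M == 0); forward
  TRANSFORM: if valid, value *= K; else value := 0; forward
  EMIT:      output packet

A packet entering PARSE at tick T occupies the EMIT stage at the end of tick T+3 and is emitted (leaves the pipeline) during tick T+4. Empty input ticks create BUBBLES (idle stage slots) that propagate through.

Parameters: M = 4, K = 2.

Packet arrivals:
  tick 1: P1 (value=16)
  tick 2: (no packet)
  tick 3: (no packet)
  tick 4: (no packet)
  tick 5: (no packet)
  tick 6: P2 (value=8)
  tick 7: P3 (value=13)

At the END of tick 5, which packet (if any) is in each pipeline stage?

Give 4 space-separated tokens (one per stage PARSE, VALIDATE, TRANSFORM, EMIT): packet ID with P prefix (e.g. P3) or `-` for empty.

Answer: - - - -

Derivation:
Tick 1: [PARSE:P1(v=16,ok=F), VALIDATE:-, TRANSFORM:-, EMIT:-] out:-; in:P1
Tick 2: [PARSE:-, VALIDATE:P1(v=16,ok=F), TRANSFORM:-, EMIT:-] out:-; in:-
Tick 3: [PARSE:-, VALIDATE:-, TRANSFORM:P1(v=0,ok=F), EMIT:-] out:-; in:-
Tick 4: [PARSE:-, VALIDATE:-, TRANSFORM:-, EMIT:P1(v=0,ok=F)] out:-; in:-
Tick 5: [PARSE:-, VALIDATE:-, TRANSFORM:-, EMIT:-] out:P1(v=0); in:-
At end of tick 5: ['-', '-', '-', '-']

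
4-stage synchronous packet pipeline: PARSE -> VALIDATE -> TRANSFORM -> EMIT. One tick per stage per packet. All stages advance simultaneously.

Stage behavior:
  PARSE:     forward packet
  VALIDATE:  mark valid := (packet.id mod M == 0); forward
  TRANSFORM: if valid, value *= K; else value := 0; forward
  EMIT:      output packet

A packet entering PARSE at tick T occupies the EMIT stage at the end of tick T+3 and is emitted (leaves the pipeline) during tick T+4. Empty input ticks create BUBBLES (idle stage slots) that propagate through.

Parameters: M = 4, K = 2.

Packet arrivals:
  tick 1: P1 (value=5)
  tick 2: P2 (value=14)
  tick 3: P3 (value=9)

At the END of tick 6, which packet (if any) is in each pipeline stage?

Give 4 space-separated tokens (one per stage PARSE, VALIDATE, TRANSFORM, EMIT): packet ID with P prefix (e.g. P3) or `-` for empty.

Tick 1: [PARSE:P1(v=5,ok=F), VALIDATE:-, TRANSFORM:-, EMIT:-] out:-; in:P1
Tick 2: [PARSE:P2(v=14,ok=F), VALIDATE:P1(v=5,ok=F), TRANSFORM:-, EMIT:-] out:-; in:P2
Tick 3: [PARSE:P3(v=9,ok=F), VALIDATE:P2(v=14,ok=F), TRANSFORM:P1(v=0,ok=F), EMIT:-] out:-; in:P3
Tick 4: [PARSE:-, VALIDATE:P3(v=9,ok=F), TRANSFORM:P2(v=0,ok=F), EMIT:P1(v=0,ok=F)] out:-; in:-
Tick 5: [PARSE:-, VALIDATE:-, TRANSFORM:P3(v=0,ok=F), EMIT:P2(v=0,ok=F)] out:P1(v=0); in:-
Tick 6: [PARSE:-, VALIDATE:-, TRANSFORM:-, EMIT:P3(v=0,ok=F)] out:P2(v=0); in:-
At end of tick 6: ['-', '-', '-', 'P3']

Answer: - - - P3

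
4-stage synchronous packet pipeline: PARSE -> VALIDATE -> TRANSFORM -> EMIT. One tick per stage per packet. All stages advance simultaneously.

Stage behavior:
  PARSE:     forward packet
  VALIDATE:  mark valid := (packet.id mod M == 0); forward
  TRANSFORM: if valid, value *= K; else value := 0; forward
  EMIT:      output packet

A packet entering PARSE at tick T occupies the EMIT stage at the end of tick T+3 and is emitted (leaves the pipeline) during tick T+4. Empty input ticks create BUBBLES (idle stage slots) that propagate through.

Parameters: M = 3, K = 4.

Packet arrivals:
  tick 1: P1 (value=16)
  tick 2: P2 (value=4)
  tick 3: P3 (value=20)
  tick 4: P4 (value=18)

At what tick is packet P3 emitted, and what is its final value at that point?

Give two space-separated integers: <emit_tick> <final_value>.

Tick 1: [PARSE:P1(v=16,ok=F), VALIDATE:-, TRANSFORM:-, EMIT:-] out:-; in:P1
Tick 2: [PARSE:P2(v=4,ok=F), VALIDATE:P1(v=16,ok=F), TRANSFORM:-, EMIT:-] out:-; in:P2
Tick 3: [PARSE:P3(v=20,ok=F), VALIDATE:P2(v=4,ok=F), TRANSFORM:P1(v=0,ok=F), EMIT:-] out:-; in:P3
Tick 4: [PARSE:P4(v=18,ok=F), VALIDATE:P3(v=20,ok=T), TRANSFORM:P2(v=0,ok=F), EMIT:P1(v=0,ok=F)] out:-; in:P4
Tick 5: [PARSE:-, VALIDATE:P4(v=18,ok=F), TRANSFORM:P3(v=80,ok=T), EMIT:P2(v=0,ok=F)] out:P1(v=0); in:-
Tick 6: [PARSE:-, VALIDATE:-, TRANSFORM:P4(v=0,ok=F), EMIT:P3(v=80,ok=T)] out:P2(v=0); in:-
Tick 7: [PARSE:-, VALIDATE:-, TRANSFORM:-, EMIT:P4(v=0,ok=F)] out:P3(v=80); in:-
Tick 8: [PARSE:-, VALIDATE:-, TRANSFORM:-, EMIT:-] out:P4(v=0); in:-
P3: arrives tick 3, valid=True (id=3, id%3=0), emit tick 7, final value 80

Answer: 7 80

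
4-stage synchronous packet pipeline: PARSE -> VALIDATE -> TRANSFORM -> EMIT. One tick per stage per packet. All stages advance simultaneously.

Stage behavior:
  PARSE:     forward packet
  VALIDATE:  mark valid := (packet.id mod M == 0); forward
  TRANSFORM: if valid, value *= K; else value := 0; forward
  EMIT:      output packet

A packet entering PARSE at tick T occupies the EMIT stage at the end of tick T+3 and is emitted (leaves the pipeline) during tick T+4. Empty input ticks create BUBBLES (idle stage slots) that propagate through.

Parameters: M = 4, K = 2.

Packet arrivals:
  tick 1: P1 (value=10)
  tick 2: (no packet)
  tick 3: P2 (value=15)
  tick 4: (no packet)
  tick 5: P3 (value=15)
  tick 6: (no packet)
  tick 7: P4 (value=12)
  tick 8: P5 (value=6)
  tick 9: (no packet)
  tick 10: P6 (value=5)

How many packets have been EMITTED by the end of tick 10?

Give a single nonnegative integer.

Answer: 3

Derivation:
Tick 1: [PARSE:P1(v=10,ok=F), VALIDATE:-, TRANSFORM:-, EMIT:-] out:-; in:P1
Tick 2: [PARSE:-, VALIDATE:P1(v=10,ok=F), TRANSFORM:-, EMIT:-] out:-; in:-
Tick 3: [PARSE:P2(v=15,ok=F), VALIDATE:-, TRANSFORM:P1(v=0,ok=F), EMIT:-] out:-; in:P2
Tick 4: [PARSE:-, VALIDATE:P2(v=15,ok=F), TRANSFORM:-, EMIT:P1(v=0,ok=F)] out:-; in:-
Tick 5: [PARSE:P3(v=15,ok=F), VALIDATE:-, TRANSFORM:P2(v=0,ok=F), EMIT:-] out:P1(v=0); in:P3
Tick 6: [PARSE:-, VALIDATE:P3(v=15,ok=F), TRANSFORM:-, EMIT:P2(v=0,ok=F)] out:-; in:-
Tick 7: [PARSE:P4(v=12,ok=F), VALIDATE:-, TRANSFORM:P3(v=0,ok=F), EMIT:-] out:P2(v=0); in:P4
Tick 8: [PARSE:P5(v=6,ok=F), VALIDATE:P4(v=12,ok=T), TRANSFORM:-, EMIT:P3(v=0,ok=F)] out:-; in:P5
Tick 9: [PARSE:-, VALIDATE:P5(v=6,ok=F), TRANSFORM:P4(v=24,ok=T), EMIT:-] out:P3(v=0); in:-
Tick 10: [PARSE:P6(v=5,ok=F), VALIDATE:-, TRANSFORM:P5(v=0,ok=F), EMIT:P4(v=24,ok=T)] out:-; in:P6
Emitted by tick 10: ['P1', 'P2', 'P3']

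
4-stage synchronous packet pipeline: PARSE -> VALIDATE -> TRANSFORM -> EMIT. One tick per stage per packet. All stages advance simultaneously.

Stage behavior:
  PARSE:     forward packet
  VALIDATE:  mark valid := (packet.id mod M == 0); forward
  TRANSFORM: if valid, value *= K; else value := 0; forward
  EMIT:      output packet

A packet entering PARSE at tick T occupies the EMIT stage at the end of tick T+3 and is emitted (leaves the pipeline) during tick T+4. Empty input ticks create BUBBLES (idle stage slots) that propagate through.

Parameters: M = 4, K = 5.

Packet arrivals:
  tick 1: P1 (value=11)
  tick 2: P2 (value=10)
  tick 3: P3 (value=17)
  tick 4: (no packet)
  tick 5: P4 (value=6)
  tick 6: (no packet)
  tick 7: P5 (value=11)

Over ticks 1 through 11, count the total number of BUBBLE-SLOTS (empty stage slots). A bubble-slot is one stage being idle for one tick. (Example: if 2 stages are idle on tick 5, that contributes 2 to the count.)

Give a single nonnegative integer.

Tick 1: [PARSE:P1(v=11,ok=F), VALIDATE:-, TRANSFORM:-, EMIT:-] out:-; bubbles=3
Tick 2: [PARSE:P2(v=10,ok=F), VALIDATE:P1(v=11,ok=F), TRANSFORM:-, EMIT:-] out:-; bubbles=2
Tick 3: [PARSE:P3(v=17,ok=F), VALIDATE:P2(v=10,ok=F), TRANSFORM:P1(v=0,ok=F), EMIT:-] out:-; bubbles=1
Tick 4: [PARSE:-, VALIDATE:P3(v=17,ok=F), TRANSFORM:P2(v=0,ok=F), EMIT:P1(v=0,ok=F)] out:-; bubbles=1
Tick 5: [PARSE:P4(v=6,ok=F), VALIDATE:-, TRANSFORM:P3(v=0,ok=F), EMIT:P2(v=0,ok=F)] out:P1(v=0); bubbles=1
Tick 6: [PARSE:-, VALIDATE:P4(v=6,ok=T), TRANSFORM:-, EMIT:P3(v=0,ok=F)] out:P2(v=0); bubbles=2
Tick 7: [PARSE:P5(v=11,ok=F), VALIDATE:-, TRANSFORM:P4(v=30,ok=T), EMIT:-] out:P3(v=0); bubbles=2
Tick 8: [PARSE:-, VALIDATE:P5(v=11,ok=F), TRANSFORM:-, EMIT:P4(v=30,ok=T)] out:-; bubbles=2
Tick 9: [PARSE:-, VALIDATE:-, TRANSFORM:P5(v=0,ok=F), EMIT:-] out:P4(v=30); bubbles=3
Tick 10: [PARSE:-, VALIDATE:-, TRANSFORM:-, EMIT:P5(v=0,ok=F)] out:-; bubbles=3
Tick 11: [PARSE:-, VALIDATE:-, TRANSFORM:-, EMIT:-] out:P5(v=0); bubbles=4
Total bubble-slots: 24

Answer: 24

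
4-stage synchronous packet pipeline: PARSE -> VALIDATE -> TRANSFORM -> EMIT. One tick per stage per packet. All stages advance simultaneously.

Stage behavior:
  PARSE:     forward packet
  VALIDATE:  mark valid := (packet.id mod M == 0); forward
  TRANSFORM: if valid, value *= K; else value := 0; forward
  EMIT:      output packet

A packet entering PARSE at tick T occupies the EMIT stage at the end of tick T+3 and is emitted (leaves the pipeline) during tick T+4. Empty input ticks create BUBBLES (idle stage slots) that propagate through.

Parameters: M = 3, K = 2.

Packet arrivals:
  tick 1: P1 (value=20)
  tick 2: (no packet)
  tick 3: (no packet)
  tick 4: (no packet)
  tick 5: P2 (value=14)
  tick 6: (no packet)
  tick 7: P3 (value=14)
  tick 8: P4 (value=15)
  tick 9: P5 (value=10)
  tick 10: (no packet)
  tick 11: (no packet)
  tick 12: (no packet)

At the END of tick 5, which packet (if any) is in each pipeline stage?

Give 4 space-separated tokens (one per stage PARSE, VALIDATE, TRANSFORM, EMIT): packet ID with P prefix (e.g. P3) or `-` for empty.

Tick 1: [PARSE:P1(v=20,ok=F), VALIDATE:-, TRANSFORM:-, EMIT:-] out:-; in:P1
Tick 2: [PARSE:-, VALIDATE:P1(v=20,ok=F), TRANSFORM:-, EMIT:-] out:-; in:-
Tick 3: [PARSE:-, VALIDATE:-, TRANSFORM:P1(v=0,ok=F), EMIT:-] out:-; in:-
Tick 4: [PARSE:-, VALIDATE:-, TRANSFORM:-, EMIT:P1(v=0,ok=F)] out:-; in:-
Tick 5: [PARSE:P2(v=14,ok=F), VALIDATE:-, TRANSFORM:-, EMIT:-] out:P1(v=0); in:P2
At end of tick 5: ['P2', '-', '-', '-']

Answer: P2 - - -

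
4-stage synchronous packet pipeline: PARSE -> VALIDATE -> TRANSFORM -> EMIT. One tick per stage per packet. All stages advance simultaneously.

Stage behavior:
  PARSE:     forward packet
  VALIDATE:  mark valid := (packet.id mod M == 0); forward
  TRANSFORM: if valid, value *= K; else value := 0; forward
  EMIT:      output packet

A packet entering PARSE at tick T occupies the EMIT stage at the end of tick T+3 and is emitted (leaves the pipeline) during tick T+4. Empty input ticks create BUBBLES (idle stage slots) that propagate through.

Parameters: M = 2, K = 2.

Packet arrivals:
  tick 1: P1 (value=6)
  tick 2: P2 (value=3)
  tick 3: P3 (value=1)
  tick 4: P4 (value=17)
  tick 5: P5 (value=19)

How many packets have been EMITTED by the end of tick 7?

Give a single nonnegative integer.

Answer: 3

Derivation:
Tick 1: [PARSE:P1(v=6,ok=F), VALIDATE:-, TRANSFORM:-, EMIT:-] out:-; in:P1
Tick 2: [PARSE:P2(v=3,ok=F), VALIDATE:P1(v=6,ok=F), TRANSFORM:-, EMIT:-] out:-; in:P2
Tick 3: [PARSE:P3(v=1,ok=F), VALIDATE:P2(v=3,ok=T), TRANSFORM:P1(v=0,ok=F), EMIT:-] out:-; in:P3
Tick 4: [PARSE:P4(v=17,ok=F), VALIDATE:P3(v=1,ok=F), TRANSFORM:P2(v=6,ok=T), EMIT:P1(v=0,ok=F)] out:-; in:P4
Tick 5: [PARSE:P5(v=19,ok=F), VALIDATE:P4(v=17,ok=T), TRANSFORM:P3(v=0,ok=F), EMIT:P2(v=6,ok=T)] out:P1(v=0); in:P5
Tick 6: [PARSE:-, VALIDATE:P5(v=19,ok=F), TRANSFORM:P4(v=34,ok=T), EMIT:P3(v=0,ok=F)] out:P2(v=6); in:-
Tick 7: [PARSE:-, VALIDATE:-, TRANSFORM:P5(v=0,ok=F), EMIT:P4(v=34,ok=T)] out:P3(v=0); in:-
Emitted by tick 7: ['P1', 'P2', 'P3']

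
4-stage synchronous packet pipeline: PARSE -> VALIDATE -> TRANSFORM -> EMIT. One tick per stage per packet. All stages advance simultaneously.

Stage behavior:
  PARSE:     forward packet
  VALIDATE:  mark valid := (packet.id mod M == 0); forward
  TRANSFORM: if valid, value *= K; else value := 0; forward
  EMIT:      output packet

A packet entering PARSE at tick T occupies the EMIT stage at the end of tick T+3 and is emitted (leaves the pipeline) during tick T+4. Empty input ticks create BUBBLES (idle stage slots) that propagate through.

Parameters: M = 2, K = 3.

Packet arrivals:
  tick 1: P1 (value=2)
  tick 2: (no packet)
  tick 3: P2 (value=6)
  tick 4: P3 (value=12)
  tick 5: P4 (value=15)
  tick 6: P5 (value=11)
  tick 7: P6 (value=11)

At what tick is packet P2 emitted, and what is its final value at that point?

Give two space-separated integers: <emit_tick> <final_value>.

Tick 1: [PARSE:P1(v=2,ok=F), VALIDATE:-, TRANSFORM:-, EMIT:-] out:-; in:P1
Tick 2: [PARSE:-, VALIDATE:P1(v=2,ok=F), TRANSFORM:-, EMIT:-] out:-; in:-
Tick 3: [PARSE:P2(v=6,ok=F), VALIDATE:-, TRANSFORM:P1(v=0,ok=F), EMIT:-] out:-; in:P2
Tick 4: [PARSE:P3(v=12,ok=F), VALIDATE:P2(v=6,ok=T), TRANSFORM:-, EMIT:P1(v=0,ok=F)] out:-; in:P3
Tick 5: [PARSE:P4(v=15,ok=F), VALIDATE:P3(v=12,ok=F), TRANSFORM:P2(v=18,ok=T), EMIT:-] out:P1(v=0); in:P4
Tick 6: [PARSE:P5(v=11,ok=F), VALIDATE:P4(v=15,ok=T), TRANSFORM:P3(v=0,ok=F), EMIT:P2(v=18,ok=T)] out:-; in:P5
Tick 7: [PARSE:P6(v=11,ok=F), VALIDATE:P5(v=11,ok=F), TRANSFORM:P4(v=45,ok=T), EMIT:P3(v=0,ok=F)] out:P2(v=18); in:P6
Tick 8: [PARSE:-, VALIDATE:P6(v=11,ok=T), TRANSFORM:P5(v=0,ok=F), EMIT:P4(v=45,ok=T)] out:P3(v=0); in:-
Tick 9: [PARSE:-, VALIDATE:-, TRANSFORM:P6(v=33,ok=T), EMIT:P5(v=0,ok=F)] out:P4(v=45); in:-
Tick 10: [PARSE:-, VALIDATE:-, TRANSFORM:-, EMIT:P6(v=33,ok=T)] out:P5(v=0); in:-
Tick 11: [PARSE:-, VALIDATE:-, TRANSFORM:-, EMIT:-] out:P6(v=33); in:-
P2: arrives tick 3, valid=True (id=2, id%2=0), emit tick 7, final value 18

Answer: 7 18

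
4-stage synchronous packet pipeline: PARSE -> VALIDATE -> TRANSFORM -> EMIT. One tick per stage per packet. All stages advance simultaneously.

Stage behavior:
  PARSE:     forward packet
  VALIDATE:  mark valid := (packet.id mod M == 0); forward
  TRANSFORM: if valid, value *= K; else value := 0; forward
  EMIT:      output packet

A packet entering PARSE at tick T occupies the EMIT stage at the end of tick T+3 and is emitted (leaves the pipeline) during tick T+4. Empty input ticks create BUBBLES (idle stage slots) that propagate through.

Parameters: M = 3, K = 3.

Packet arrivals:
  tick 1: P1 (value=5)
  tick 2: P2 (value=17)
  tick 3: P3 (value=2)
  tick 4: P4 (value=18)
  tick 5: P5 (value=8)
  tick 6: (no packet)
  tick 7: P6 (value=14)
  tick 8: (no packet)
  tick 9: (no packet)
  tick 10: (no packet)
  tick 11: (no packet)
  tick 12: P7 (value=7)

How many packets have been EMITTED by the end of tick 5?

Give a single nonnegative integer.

Answer: 1

Derivation:
Tick 1: [PARSE:P1(v=5,ok=F), VALIDATE:-, TRANSFORM:-, EMIT:-] out:-; in:P1
Tick 2: [PARSE:P2(v=17,ok=F), VALIDATE:P1(v=5,ok=F), TRANSFORM:-, EMIT:-] out:-; in:P2
Tick 3: [PARSE:P3(v=2,ok=F), VALIDATE:P2(v=17,ok=F), TRANSFORM:P1(v=0,ok=F), EMIT:-] out:-; in:P3
Tick 4: [PARSE:P4(v=18,ok=F), VALIDATE:P3(v=2,ok=T), TRANSFORM:P2(v=0,ok=F), EMIT:P1(v=0,ok=F)] out:-; in:P4
Tick 5: [PARSE:P5(v=8,ok=F), VALIDATE:P4(v=18,ok=F), TRANSFORM:P3(v=6,ok=T), EMIT:P2(v=0,ok=F)] out:P1(v=0); in:P5
Emitted by tick 5: ['P1']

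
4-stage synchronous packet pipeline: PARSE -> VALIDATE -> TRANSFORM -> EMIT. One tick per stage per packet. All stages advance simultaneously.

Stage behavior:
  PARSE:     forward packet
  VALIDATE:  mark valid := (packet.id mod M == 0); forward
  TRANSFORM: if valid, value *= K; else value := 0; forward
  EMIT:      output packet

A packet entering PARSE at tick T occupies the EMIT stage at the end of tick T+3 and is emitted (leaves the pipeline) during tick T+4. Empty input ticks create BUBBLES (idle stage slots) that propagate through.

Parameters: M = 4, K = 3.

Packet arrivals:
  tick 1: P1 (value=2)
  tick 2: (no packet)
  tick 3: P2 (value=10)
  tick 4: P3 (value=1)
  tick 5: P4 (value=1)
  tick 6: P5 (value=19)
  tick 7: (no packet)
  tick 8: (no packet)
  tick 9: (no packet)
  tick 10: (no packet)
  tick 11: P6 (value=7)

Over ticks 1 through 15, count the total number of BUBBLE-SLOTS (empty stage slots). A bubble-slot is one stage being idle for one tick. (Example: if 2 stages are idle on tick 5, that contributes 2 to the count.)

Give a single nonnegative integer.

Tick 1: [PARSE:P1(v=2,ok=F), VALIDATE:-, TRANSFORM:-, EMIT:-] out:-; bubbles=3
Tick 2: [PARSE:-, VALIDATE:P1(v=2,ok=F), TRANSFORM:-, EMIT:-] out:-; bubbles=3
Tick 3: [PARSE:P2(v=10,ok=F), VALIDATE:-, TRANSFORM:P1(v=0,ok=F), EMIT:-] out:-; bubbles=2
Tick 4: [PARSE:P3(v=1,ok=F), VALIDATE:P2(v=10,ok=F), TRANSFORM:-, EMIT:P1(v=0,ok=F)] out:-; bubbles=1
Tick 5: [PARSE:P4(v=1,ok=F), VALIDATE:P3(v=1,ok=F), TRANSFORM:P2(v=0,ok=F), EMIT:-] out:P1(v=0); bubbles=1
Tick 6: [PARSE:P5(v=19,ok=F), VALIDATE:P4(v=1,ok=T), TRANSFORM:P3(v=0,ok=F), EMIT:P2(v=0,ok=F)] out:-; bubbles=0
Tick 7: [PARSE:-, VALIDATE:P5(v=19,ok=F), TRANSFORM:P4(v=3,ok=T), EMIT:P3(v=0,ok=F)] out:P2(v=0); bubbles=1
Tick 8: [PARSE:-, VALIDATE:-, TRANSFORM:P5(v=0,ok=F), EMIT:P4(v=3,ok=T)] out:P3(v=0); bubbles=2
Tick 9: [PARSE:-, VALIDATE:-, TRANSFORM:-, EMIT:P5(v=0,ok=F)] out:P4(v=3); bubbles=3
Tick 10: [PARSE:-, VALIDATE:-, TRANSFORM:-, EMIT:-] out:P5(v=0); bubbles=4
Tick 11: [PARSE:P6(v=7,ok=F), VALIDATE:-, TRANSFORM:-, EMIT:-] out:-; bubbles=3
Tick 12: [PARSE:-, VALIDATE:P6(v=7,ok=F), TRANSFORM:-, EMIT:-] out:-; bubbles=3
Tick 13: [PARSE:-, VALIDATE:-, TRANSFORM:P6(v=0,ok=F), EMIT:-] out:-; bubbles=3
Tick 14: [PARSE:-, VALIDATE:-, TRANSFORM:-, EMIT:P6(v=0,ok=F)] out:-; bubbles=3
Tick 15: [PARSE:-, VALIDATE:-, TRANSFORM:-, EMIT:-] out:P6(v=0); bubbles=4
Total bubble-slots: 36

Answer: 36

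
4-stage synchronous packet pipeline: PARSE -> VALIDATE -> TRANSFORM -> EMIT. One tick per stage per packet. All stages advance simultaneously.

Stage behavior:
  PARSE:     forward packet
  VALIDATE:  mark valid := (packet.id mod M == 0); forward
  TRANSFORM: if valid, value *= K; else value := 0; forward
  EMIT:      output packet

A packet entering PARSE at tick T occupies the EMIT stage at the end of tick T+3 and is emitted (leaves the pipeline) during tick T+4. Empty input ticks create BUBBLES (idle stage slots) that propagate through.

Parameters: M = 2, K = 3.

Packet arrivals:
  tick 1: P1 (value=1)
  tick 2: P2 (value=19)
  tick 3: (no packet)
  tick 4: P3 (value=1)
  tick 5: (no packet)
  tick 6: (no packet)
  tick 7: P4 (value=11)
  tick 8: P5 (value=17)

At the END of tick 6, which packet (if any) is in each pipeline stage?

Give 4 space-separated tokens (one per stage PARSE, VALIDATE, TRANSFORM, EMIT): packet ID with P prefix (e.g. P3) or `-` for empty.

Answer: - - P3 -

Derivation:
Tick 1: [PARSE:P1(v=1,ok=F), VALIDATE:-, TRANSFORM:-, EMIT:-] out:-; in:P1
Tick 2: [PARSE:P2(v=19,ok=F), VALIDATE:P1(v=1,ok=F), TRANSFORM:-, EMIT:-] out:-; in:P2
Tick 3: [PARSE:-, VALIDATE:P2(v=19,ok=T), TRANSFORM:P1(v=0,ok=F), EMIT:-] out:-; in:-
Tick 4: [PARSE:P3(v=1,ok=F), VALIDATE:-, TRANSFORM:P2(v=57,ok=T), EMIT:P1(v=0,ok=F)] out:-; in:P3
Tick 5: [PARSE:-, VALIDATE:P3(v=1,ok=F), TRANSFORM:-, EMIT:P2(v=57,ok=T)] out:P1(v=0); in:-
Tick 6: [PARSE:-, VALIDATE:-, TRANSFORM:P3(v=0,ok=F), EMIT:-] out:P2(v=57); in:-
At end of tick 6: ['-', '-', 'P3', '-']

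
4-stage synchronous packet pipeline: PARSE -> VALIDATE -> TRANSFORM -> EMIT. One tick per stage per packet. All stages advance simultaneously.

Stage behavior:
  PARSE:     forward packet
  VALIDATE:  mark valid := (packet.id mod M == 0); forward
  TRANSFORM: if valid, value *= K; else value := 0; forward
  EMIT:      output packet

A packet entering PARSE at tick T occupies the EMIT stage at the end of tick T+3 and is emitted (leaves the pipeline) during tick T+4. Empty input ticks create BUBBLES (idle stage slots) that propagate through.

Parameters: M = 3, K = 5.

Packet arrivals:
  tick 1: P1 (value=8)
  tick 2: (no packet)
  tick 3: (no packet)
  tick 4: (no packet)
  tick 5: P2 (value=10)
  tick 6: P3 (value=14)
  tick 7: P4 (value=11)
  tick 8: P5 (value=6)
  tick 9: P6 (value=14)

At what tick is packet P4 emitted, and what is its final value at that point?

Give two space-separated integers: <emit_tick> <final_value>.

Tick 1: [PARSE:P1(v=8,ok=F), VALIDATE:-, TRANSFORM:-, EMIT:-] out:-; in:P1
Tick 2: [PARSE:-, VALIDATE:P1(v=8,ok=F), TRANSFORM:-, EMIT:-] out:-; in:-
Tick 3: [PARSE:-, VALIDATE:-, TRANSFORM:P1(v=0,ok=F), EMIT:-] out:-; in:-
Tick 4: [PARSE:-, VALIDATE:-, TRANSFORM:-, EMIT:P1(v=0,ok=F)] out:-; in:-
Tick 5: [PARSE:P2(v=10,ok=F), VALIDATE:-, TRANSFORM:-, EMIT:-] out:P1(v=0); in:P2
Tick 6: [PARSE:P3(v=14,ok=F), VALIDATE:P2(v=10,ok=F), TRANSFORM:-, EMIT:-] out:-; in:P3
Tick 7: [PARSE:P4(v=11,ok=F), VALIDATE:P3(v=14,ok=T), TRANSFORM:P2(v=0,ok=F), EMIT:-] out:-; in:P4
Tick 8: [PARSE:P5(v=6,ok=F), VALIDATE:P4(v=11,ok=F), TRANSFORM:P3(v=70,ok=T), EMIT:P2(v=0,ok=F)] out:-; in:P5
Tick 9: [PARSE:P6(v=14,ok=F), VALIDATE:P5(v=6,ok=F), TRANSFORM:P4(v=0,ok=F), EMIT:P3(v=70,ok=T)] out:P2(v=0); in:P6
Tick 10: [PARSE:-, VALIDATE:P6(v=14,ok=T), TRANSFORM:P5(v=0,ok=F), EMIT:P4(v=0,ok=F)] out:P3(v=70); in:-
Tick 11: [PARSE:-, VALIDATE:-, TRANSFORM:P6(v=70,ok=T), EMIT:P5(v=0,ok=F)] out:P4(v=0); in:-
Tick 12: [PARSE:-, VALIDATE:-, TRANSFORM:-, EMIT:P6(v=70,ok=T)] out:P5(v=0); in:-
Tick 13: [PARSE:-, VALIDATE:-, TRANSFORM:-, EMIT:-] out:P6(v=70); in:-
P4: arrives tick 7, valid=False (id=4, id%3=1), emit tick 11, final value 0

Answer: 11 0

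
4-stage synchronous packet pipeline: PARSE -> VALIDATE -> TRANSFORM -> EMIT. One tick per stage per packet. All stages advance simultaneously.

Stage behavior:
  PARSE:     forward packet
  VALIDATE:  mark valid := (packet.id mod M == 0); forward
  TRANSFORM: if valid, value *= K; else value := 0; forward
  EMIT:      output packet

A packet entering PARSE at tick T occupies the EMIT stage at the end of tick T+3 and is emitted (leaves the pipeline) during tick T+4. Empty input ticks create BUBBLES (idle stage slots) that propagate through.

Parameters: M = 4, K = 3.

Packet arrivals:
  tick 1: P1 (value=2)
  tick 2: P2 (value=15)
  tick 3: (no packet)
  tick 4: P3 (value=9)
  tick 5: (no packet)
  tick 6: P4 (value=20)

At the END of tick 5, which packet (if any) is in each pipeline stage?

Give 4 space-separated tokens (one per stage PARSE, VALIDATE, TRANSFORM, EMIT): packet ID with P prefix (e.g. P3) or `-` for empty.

Answer: - P3 - P2

Derivation:
Tick 1: [PARSE:P1(v=2,ok=F), VALIDATE:-, TRANSFORM:-, EMIT:-] out:-; in:P1
Tick 2: [PARSE:P2(v=15,ok=F), VALIDATE:P1(v=2,ok=F), TRANSFORM:-, EMIT:-] out:-; in:P2
Tick 3: [PARSE:-, VALIDATE:P2(v=15,ok=F), TRANSFORM:P1(v=0,ok=F), EMIT:-] out:-; in:-
Tick 4: [PARSE:P3(v=9,ok=F), VALIDATE:-, TRANSFORM:P2(v=0,ok=F), EMIT:P1(v=0,ok=F)] out:-; in:P3
Tick 5: [PARSE:-, VALIDATE:P3(v=9,ok=F), TRANSFORM:-, EMIT:P2(v=0,ok=F)] out:P1(v=0); in:-
At end of tick 5: ['-', 'P3', '-', 'P2']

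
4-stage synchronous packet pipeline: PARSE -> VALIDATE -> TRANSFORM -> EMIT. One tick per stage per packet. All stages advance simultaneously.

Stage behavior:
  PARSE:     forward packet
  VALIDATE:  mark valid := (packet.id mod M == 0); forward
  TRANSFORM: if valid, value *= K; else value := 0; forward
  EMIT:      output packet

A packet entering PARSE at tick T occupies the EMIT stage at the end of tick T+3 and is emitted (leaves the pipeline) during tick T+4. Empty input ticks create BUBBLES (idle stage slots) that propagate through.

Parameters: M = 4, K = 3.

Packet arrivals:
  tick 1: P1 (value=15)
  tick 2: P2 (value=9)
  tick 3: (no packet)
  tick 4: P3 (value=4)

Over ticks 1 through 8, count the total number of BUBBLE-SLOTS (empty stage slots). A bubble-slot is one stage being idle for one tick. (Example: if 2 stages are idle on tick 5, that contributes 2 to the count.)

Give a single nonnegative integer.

Tick 1: [PARSE:P1(v=15,ok=F), VALIDATE:-, TRANSFORM:-, EMIT:-] out:-; bubbles=3
Tick 2: [PARSE:P2(v=9,ok=F), VALIDATE:P1(v=15,ok=F), TRANSFORM:-, EMIT:-] out:-; bubbles=2
Tick 3: [PARSE:-, VALIDATE:P2(v=9,ok=F), TRANSFORM:P1(v=0,ok=F), EMIT:-] out:-; bubbles=2
Tick 4: [PARSE:P3(v=4,ok=F), VALIDATE:-, TRANSFORM:P2(v=0,ok=F), EMIT:P1(v=0,ok=F)] out:-; bubbles=1
Tick 5: [PARSE:-, VALIDATE:P3(v=4,ok=F), TRANSFORM:-, EMIT:P2(v=0,ok=F)] out:P1(v=0); bubbles=2
Tick 6: [PARSE:-, VALIDATE:-, TRANSFORM:P3(v=0,ok=F), EMIT:-] out:P2(v=0); bubbles=3
Tick 7: [PARSE:-, VALIDATE:-, TRANSFORM:-, EMIT:P3(v=0,ok=F)] out:-; bubbles=3
Tick 8: [PARSE:-, VALIDATE:-, TRANSFORM:-, EMIT:-] out:P3(v=0); bubbles=4
Total bubble-slots: 20

Answer: 20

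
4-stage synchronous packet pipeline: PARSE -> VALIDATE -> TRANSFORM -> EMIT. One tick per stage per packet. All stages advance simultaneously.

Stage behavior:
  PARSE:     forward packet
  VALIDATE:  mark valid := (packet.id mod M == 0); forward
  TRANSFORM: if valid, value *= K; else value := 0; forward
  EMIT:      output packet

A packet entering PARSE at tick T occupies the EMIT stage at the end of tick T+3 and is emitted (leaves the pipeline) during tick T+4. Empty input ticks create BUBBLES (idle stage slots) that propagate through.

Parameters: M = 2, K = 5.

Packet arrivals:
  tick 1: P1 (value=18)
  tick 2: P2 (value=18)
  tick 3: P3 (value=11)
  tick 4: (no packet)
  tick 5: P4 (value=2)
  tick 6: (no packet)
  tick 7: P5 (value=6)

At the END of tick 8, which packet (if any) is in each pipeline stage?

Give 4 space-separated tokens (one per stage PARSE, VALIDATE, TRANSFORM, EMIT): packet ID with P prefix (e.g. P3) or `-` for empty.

Answer: - P5 - P4

Derivation:
Tick 1: [PARSE:P1(v=18,ok=F), VALIDATE:-, TRANSFORM:-, EMIT:-] out:-; in:P1
Tick 2: [PARSE:P2(v=18,ok=F), VALIDATE:P1(v=18,ok=F), TRANSFORM:-, EMIT:-] out:-; in:P2
Tick 3: [PARSE:P3(v=11,ok=F), VALIDATE:P2(v=18,ok=T), TRANSFORM:P1(v=0,ok=F), EMIT:-] out:-; in:P3
Tick 4: [PARSE:-, VALIDATE:P3(v=11,ok=F), TRANSFORM:P2(v=90,ok=T), EMIT:P1(v=0,ok=F)] out:-; in:-
Tick 5: [PARSE:P4(v=2,ok=F), VALIDATE:-, TRANSFORM:P3(v=0,ok=F), EMIT:P2(v=90,ok=T)] out:P1(v=0); in:P4
Tick 6: [PARSE:-, VALIDATE:P4(v=2,ok=T), TRANSFORM:-, EMIT:P3(v=0,ok=F)] out:P2(v=90); in:-
Tick 7: [PARSE:P5(v=6,ok=F), VALIDATE:-, TRANSFORM:P4(v=10,ok=T), EMIT:-] out:P3(v=0); in:P5
Tick 8: [PARSE:-, VALIDATE:P5(v=6,ok=F), TRANSFORM:-, EMIT:P4(v=10,ok=T)] out:-; in:-
At end of tick 8: ['-', 'P5', '-', 'P4']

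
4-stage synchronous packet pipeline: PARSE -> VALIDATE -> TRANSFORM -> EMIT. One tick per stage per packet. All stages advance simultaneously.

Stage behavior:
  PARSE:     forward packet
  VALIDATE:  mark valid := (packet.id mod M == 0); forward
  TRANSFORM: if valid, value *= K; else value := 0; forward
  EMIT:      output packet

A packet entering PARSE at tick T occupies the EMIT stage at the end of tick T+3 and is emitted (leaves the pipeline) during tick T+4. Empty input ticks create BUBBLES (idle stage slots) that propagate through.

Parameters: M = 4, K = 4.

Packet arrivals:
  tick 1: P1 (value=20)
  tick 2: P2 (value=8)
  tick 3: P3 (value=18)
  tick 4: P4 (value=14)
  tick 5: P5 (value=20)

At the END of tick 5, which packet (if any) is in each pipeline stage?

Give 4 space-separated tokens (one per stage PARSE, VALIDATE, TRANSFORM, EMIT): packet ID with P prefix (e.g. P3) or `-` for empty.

Tick 1: [PARSE:P1(v=20,ok=F), VALIDATE:-, TRANSFORM:-, EMIT:-] out:-; in:P1
Tick 2: [PARSE:P2(v=8,ok=F), VALIDATE:P1(v=20,ok=F), TRANSFORM:-, EMIT:-] out:-; in:P2
Tick 3: [PARSE:P3(v=18,ok=F), VALIDATE:P2(v=8,ok=F), TRANSFORM:P1(v=0,ok=F), EMIT:-] out:-; in:P3
Tick 4: [PARSE:P4(v=14,ok=F), VALIDATE:P3(v=18,ok=F), TRANSFORM:P2(v=0,ok=F), EMIT:P1(v=0,ok=F)] out:-; in:P4
Tick 5: [PARSE:P5(v=20,ok=F), VALIDATE:P4(v=14,ok=T), TRANSFORM:P3(v=0,ok=F), EMIT:P2(v=0,ok=F)] out:P1(v=0); in:P5
At end of tick 5: ['P5', 'P4', 'P3', 'P2']

Answer: P5 P4 P3 P2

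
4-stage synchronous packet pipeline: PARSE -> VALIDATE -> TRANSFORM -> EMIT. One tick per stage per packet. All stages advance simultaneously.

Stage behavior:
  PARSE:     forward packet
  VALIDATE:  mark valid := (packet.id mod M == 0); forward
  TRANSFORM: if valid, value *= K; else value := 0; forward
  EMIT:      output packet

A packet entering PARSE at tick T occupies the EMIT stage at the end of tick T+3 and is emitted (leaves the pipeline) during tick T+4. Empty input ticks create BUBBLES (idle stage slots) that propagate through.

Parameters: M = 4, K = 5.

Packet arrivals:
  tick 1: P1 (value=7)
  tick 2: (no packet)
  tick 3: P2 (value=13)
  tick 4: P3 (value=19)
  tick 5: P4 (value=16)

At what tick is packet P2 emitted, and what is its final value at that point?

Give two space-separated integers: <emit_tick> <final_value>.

Answer: 7 0

Derivation:
Tick 1: [PARSE:P1(v=7,ok=F), VALIDATE:-, TRANSFORM:-, EMIT:-] out:-; in:P1
Tick 2: [PARSE:-, VALIDATE:P1(v=7,ok=F), TRANSFORM:-, EMIT:-] out:-; in:-
Tick 3: [PARSE:P2(v=13,ok=F), VALIDATE:-, TRANSFORM:P1(v=0,ok=F), EMIT:-] out:-; in:P2
Tick 4: [PARSE:P3(v=19,ok=F), VALIDATE:P2(v=13,ok=F), TRANSFORM:-, EMIT:P1(v=0,ok=F)] out:-; in:P3
Tick 5: [PARSE:P4(v=16,ok=F), VALIDATE:P3(v=19,ok=F), TRANSFORM:P2(v=0,ok=F), EMIT:-] out:P1(v=0); in:P4
Tick 6: [PARSE:-, VALIDATE:P4(v=16,ok=T), TRANSFORM:P3(v=0,ok=F), EMIT:P2(v=0,ok=F)] out:-; in:-
Tick 7: [PARSE:-, VALIDATE:-, TRANSFORM:P4(v=80,ok=T), EMIT:P3(v=0,ok=F)] out:P2(v=0); in:-
Tick 8: [PARSE:-, VALIDATE:-, TRANSFORM:-, EMIT:P4(v=80,ok=T)] out:P3(v=0); in:-
Tick 9: [PARSE:-, VALIDATE:-, TRANSFORM:-, EMIT:-] out:P4(v=80); in:-
P2: arrives tick 3, valid=False (id=2, id%4=2), emit tick 7, final value 0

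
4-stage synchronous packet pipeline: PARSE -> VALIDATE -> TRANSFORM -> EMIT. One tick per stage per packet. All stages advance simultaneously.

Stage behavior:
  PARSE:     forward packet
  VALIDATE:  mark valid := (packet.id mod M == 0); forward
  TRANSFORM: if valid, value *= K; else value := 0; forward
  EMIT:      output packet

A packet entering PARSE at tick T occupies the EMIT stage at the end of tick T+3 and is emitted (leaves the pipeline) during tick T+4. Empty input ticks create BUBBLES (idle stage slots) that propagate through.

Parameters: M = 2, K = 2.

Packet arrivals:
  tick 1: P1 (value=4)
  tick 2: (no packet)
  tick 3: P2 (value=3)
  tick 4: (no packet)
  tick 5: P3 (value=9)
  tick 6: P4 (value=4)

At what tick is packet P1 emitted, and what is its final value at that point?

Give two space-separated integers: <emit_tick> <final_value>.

Tick 1: [PARSE:P1(v=4,ok=F), VALIDATE:-, TRANSFORM:-, EMIT:-] out:-; in:P1
Tick 2: [PARSE:-, VALIDATE:P1(v=4,ok=F), TRANSFORM:-, EMIT:-] out:-; in:-
Tick 3: [PARSE:P2(v=3,ok=F), VALIDATE:-, TRANSFORM:P1(v=0,ok=F), EMIT:-] out:-; in:P2
Tick 4: [PARSE:-, VALIDATE:P2(v=3,ok=T), TRANSFORM:-, EMIT:P1(v=0,ok=F)] out:-; in:-
Tick 5: [PARSE:P3(v=9,ok=F), VALIDATE:-, TRANSFORM:P2(v=6,ok=T), EMIT:-] out:P1(v=0); in:P3
Tick 6: [PARSE:P4(v=4,ok=F), VALIDATE:P3(v=9,ok=F), TRANSFORM:-, EMIT:P2(v=6,ok=T)] out:-; in:P4
Tick 7: [PARSE:-, VALIDATE:P4(v=4,ok=T), TRANSFORM:P3(v=0,ok=F), EMIT:-] out:P2(v=6); in:-
Tick 8: [PARSE:-, VALIDATE:-, TRANSFORM:P4(v=8,ok=T), EMIT:P3(v=0,ok=F)] out:-; in:-
Tick 9: [PARSE:-, VALIDATE:-, TRANSFORM:-, EMIT:P4(v=8,ok=T)] out:P3(v=0); in:-
Tick 10: [PARSE:-, VALIDATE:-, TRANSFORM:-, EMIT:-] out:P4(v=8); in:-
P1: arrives tick 1, valid=False (id=1, id%2=1), emit tick 5, final value 0

Answer: 5 0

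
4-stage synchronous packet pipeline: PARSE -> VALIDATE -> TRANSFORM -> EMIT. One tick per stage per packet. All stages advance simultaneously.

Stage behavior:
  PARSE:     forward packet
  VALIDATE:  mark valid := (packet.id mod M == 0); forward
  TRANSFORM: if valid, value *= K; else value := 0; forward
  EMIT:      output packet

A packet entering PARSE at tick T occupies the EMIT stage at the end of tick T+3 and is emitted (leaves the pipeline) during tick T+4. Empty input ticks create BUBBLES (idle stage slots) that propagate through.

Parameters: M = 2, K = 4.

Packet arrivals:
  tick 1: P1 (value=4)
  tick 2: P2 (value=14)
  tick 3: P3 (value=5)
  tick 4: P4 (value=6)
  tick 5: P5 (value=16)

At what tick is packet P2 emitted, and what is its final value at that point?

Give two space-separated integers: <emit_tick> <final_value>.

Tick 1: [PARSE:P1(v=4,ok=F), VALIDATE:-, TRANSFORM:-, EMIT:-] out:-; in:P1
Tick 2: [PARSE:P2(v=14,ok=F), VALIDATE:P1(v=4,ok=F), TRANSFORM:-, EMIT:-] out:-; in:P2
Tick 3: [PARSE:P3(v=5,ok=F), VALIDATE:P2(v=14,ok=T), TRANSFORM:P1(v=0,ok=F), EMIT:-] out:-; in:P3
Tick 4: [PARSE:P4(v=6,ok=F), VALIDATE:P3(v=5,ok=F), TRANSFORM:P2(v=56,ok=T), EMIT:P1(v=0,ok=F)] out:-; in:P4
Tick 5: [PARSE:P5(v=16,ok=F), VALIDATE:P4(v=6,ok=T), TRANSFORM:P3(v=0,ok=F), EMIT:P2(v=56,ok=T)] out:P1(v=0); in:P5
Tick 6: [PARSE:-, VALIDATE:P5(v=16,ok=F), TRANSFORM:P4(v=24,ok=T), EMIT:P3(v=0,ok=F)] out:P2(v=56); in:-
Tick 7: [PARSE:-, VALIDATE:-, TRANSFORM:P5(v=0,ok=F), EMIT:P4(v=24,ok=T)] out:P3(v=0); in:-
Tick 8: [PARSE:-, VALIDATE:-, TRANSFORM:-, EMIT:P5(v=0,ok=F)] out:P4(v=24); in:-
Tick 9: [PARSE:-, VALIDATE:-, TRANSFORM:-, EMIT:-] out:P5(v=0); in:-
P2: arrives tick 2, valid=True (id=2, id%2=0), emit tick 6, final value 56

Answer: 6 56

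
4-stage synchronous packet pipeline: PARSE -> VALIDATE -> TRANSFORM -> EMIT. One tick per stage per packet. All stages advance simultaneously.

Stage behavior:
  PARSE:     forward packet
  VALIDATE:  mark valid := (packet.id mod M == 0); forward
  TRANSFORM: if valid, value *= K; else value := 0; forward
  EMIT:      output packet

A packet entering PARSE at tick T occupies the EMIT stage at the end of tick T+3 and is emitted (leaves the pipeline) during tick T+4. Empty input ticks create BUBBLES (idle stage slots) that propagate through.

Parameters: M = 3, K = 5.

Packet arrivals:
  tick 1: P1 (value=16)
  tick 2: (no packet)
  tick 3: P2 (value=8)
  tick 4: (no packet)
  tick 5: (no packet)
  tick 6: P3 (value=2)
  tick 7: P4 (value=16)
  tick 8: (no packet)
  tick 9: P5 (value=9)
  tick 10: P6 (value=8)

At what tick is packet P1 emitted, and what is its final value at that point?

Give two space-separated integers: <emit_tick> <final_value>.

Answer: 5 0

Derivation:
Tick 1: [PARSE:P1(v=16,ok=F), VALIDATE:-, TRANSFORM:-, EMIT:-] out:-; in:P1
Tick 2: [PARSE:-, VALIDATE:P1(v=16,ok=F), TRANSFORM:-, EMIT:-] out:-; in:-
Tick 3: [PARSE:P2(v=8,ok=F), VALIDATE:-, TRANSFORM:P1(v=0,ok=F), EMIT:-] out:-; in:P2
Tick 4: [PARSE:-, VALIDATE:P2(v=8,ok=F), TRANSFORM:-, EMIT:P1(v=0,ok=F)] out:-; in:-
Tick 5: [PARSE:-, VALIDATE:-, TRANSFORM:P2(v=0,ok=F), EMIT:-] out:P1(v=0); in:-
Tick 6: [PARSE:P3(v=2,ok=F), VALIDATE:-, TRANSFORM:-, EMIT:P2(v=0,ok=F)] out:-; in:P3
Tick 7: [PARSE:P4(v=16,ok=F), VALIDATE:P3(v=2,ok=T), TRANSFORM:-, EMIT:-] out:P2(v=0); in:P4
Tick 8: [PARSE:-, VALIDATE:P4(v=16,ok=F), TRANSFORM:P3(v=10,ok=T), EMIT:-] out:-; in:-
Tick 9: [PARSE:P5(v=9,ok=F), VALIDATE:-, TRANSFORM:P4(v=0,ok=F), EMIT:P3(v=10,ok=T)] out:-; in:P5
Tick 10: [PARSE:P6(v=8,ok=F), VALIDATE:P5(v=9,ok=F), TRANSFORM:-, EMIT:P4(v=0,ok=F)] out:P3(v=10); in:P6
Tick 11: [PARSE:-, VALIDATE:P6(v=8,ok=T), TRANSFORM:P5(v=0,ok=F), EMIT:-] out:P4(v=0); in:-
Tick 12: [PARSE:-, VALIDATE:-, TRANSFORM:P6(v=40,ok=T), EMIT:P5(v=0,ok=F)] out:-; in:-
Tick 13: [PARSE:-, VALIDATE:-, TRANSFORM:-, EMIT:P6(v=40,ok=T)] out:P5(v=0); in:-
Tick 14: [PARSE:-, VALIDATE:-, TRANSFORM:-, EMIT:-] out:P6(v=40); in:-
P1: arrives tick 1, valid=False (id=1, id%3=1), emit tick 5, final value 0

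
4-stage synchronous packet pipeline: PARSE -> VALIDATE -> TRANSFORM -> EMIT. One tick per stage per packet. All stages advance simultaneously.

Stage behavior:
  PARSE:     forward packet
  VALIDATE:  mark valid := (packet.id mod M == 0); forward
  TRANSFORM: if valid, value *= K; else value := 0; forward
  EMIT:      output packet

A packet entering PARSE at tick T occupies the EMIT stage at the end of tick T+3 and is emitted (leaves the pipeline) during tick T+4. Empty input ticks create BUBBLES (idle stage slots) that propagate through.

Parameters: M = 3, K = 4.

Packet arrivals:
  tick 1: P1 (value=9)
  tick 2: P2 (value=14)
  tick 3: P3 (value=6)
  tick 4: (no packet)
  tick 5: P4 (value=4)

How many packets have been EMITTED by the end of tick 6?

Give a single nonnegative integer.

Answer: 2

Derivation:
Tick 1: [PARSE:P1(v=9,ok=F), VALIDATE:-, TRANSFORM:-, EMIT:-] out:-; in:P1
Tick 2: [PARSE:P2(v=14,ok=F), VALIDATE:P1(v=9,ok=F), TRANSFORM:-, EMIT:-] out:-; in:P2
Tick 3: [PARSE:P3(v=6,ok=F), VALIDATE:P2(v=14,ok=F), TRANSFORM:P1(v=0,ok=F), EMIT:-] out:-; in:P3
Tick 4: [PARSE:-, VALIDATE:P3(v=6,ok=T), TRANSFORM:P2(v=0,ok=F), EMIT:P1(v=0,ok=F)] out:-; in:-
Tick 5: [PARSE:P4(v=4,ok=F), VALIDATE:-, TRANSFORM:P3(v=24,ok=T), EMIT:P2(v=0,ok=F)] out:P1(v=0); in:P4
Tick 6: [PARSE:-, VALIDATE:P4(v=4,ok=F), TRANSFORM:-, EMIT:P3(v=24,ok=T)] out:P2(v=0); in:-
Emitted by tick 6: ['P1', 'P2']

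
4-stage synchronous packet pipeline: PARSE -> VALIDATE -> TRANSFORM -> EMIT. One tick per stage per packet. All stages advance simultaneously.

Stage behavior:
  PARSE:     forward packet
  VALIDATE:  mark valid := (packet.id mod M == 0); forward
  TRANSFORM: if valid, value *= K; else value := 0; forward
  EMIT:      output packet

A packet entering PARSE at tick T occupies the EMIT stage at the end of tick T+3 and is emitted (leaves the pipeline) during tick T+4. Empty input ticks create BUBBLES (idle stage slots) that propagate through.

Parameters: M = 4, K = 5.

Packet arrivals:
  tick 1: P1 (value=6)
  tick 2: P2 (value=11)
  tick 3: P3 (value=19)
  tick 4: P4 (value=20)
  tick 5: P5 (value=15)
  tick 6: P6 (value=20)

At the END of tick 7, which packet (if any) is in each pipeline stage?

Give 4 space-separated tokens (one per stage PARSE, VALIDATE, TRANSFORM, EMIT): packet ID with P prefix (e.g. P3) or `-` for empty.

Answer: - P6 P5 P4

Derivation:
Tick 1: [PARSE:P1(v=6,ok=F), VALIDATE:-, TRANSFORM:-, EMIT:-] out:-; in:P1
Tick 2: [PARSE:P2(v=11,ok=F), VALIDATE:P1(v=6,ok=F), TRANSFORM:-, EMIT:-] out:-; in:P2
Tick 3: [PARSE:P3(v=19,ok=F), VALIDATE:P2(v=11,ok=F), TRANSFORM:P1(v=0,ok=F), EMIT:-] out:-; in:P3
Tick 4: [PARSE:P4(v=20,ok=F), VALIDATE:P3(v=19,ok=F), TRANSFORM:P2(v=0,ok=F), EMIT:P1(v=0,ok=F)] out:-; in:P4
Tick 5: [PARSE:P5(v=15,ok=F), VALIDATE:P4(v=20,ok=T), TRANSFORM:P3(v=0,ok=F), EMIT:P2(v=0,ok=F)] out:P1(v=0); in:P5
Tick 6: [PARSE:P6(v=20,ok=F), VALIDATE:P5(v=15,ok=F), TRANSFORM:P4(v=100,ok=T), EMIT:P3(v=0,ok=F)] out:P2(v=0); in:P6
Tick 7: [PARSE:-, VALIDATE:P6(v=20,ok=F), TRANSFORM:P5(v=0,ok=F), EMIT:P4(v=100,ok=T)] out:P3(v=0); in:-
At end of tick 7: ['-', 'P6', 'P5', 'P4']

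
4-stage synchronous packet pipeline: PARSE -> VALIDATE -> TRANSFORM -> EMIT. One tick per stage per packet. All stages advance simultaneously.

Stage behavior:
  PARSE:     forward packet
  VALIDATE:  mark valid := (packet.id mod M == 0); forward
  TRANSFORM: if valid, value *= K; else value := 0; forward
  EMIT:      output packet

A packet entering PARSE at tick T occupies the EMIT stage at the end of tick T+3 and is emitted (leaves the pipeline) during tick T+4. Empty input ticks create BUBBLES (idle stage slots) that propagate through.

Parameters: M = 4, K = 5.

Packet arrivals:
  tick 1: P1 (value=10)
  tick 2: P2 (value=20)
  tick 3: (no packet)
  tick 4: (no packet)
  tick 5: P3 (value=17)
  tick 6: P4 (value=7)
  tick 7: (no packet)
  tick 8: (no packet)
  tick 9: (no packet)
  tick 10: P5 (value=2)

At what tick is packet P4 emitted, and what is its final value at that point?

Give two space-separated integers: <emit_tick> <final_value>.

Tick 1: [PARSE:P1(v=10,ok=F), VALIDATE:-, TRANSFORM:-, EMIT:-] out:-; in:P1
Tick 2: [PARSE:P2(v=20,ok=F), VALIDATE:P1(v=10,ok=F), TRANSFORM:-, EMIT:-] out:-; in:P2
Tick 3: [PARSE:-, VALIDATE:P2(v=20,ok=F), TRANSFORM:P1(v=0,ok=F), EMIT:-] out:-; in:-
Tick 4: [PARSE:-, VALIDATE:-, TRANSFORM:P2(v=0,ok=F), EMIT:P1(v=0,ok=F)] out:-; in:-
Tick 5: [PARSE:P3(v=17,ok=F), VALIDATE:-, TRANSFORM:-, EMIT:P2(v=0,ok=F)] out:P1(v=0); in:P3
Tick 6: [PARSE:P4(v=7,ok=F), VALIDATE:P3(v=17,ok=F), TRANSFORM:-, EMIT:-] out:P2(v=0); in:P4
Tick 7: [PARSE:-, VALIDATE:P4(v=7,ok=T), TRANSFORM:P3(v=0,ok=F), EMIT:-] out:-; in:-
Tick 8: [PARSE:-, VALIDATE:-, TRANSFORM:P4(v=35,ok=T), EMIT:P3(v=0,ok=F)] out:-; in:-
Tick 9: [PARSE:-, VALIDATE:-, TRANSFORM:-, EMIT:P4(v=35,ok=T)] out:P3(v=0); in:-
Tick 10: [PARSE:P5(v=2,ok=F), VALIDATE:-, TRANSFORM:-, EMIT:-] out:P4(v=35); in:P5
Tick 11: [PARSE:-, VALIDATE:P5(v=2,ok=F), TRANSFORM:-, EMIT:-] out:-; in:-
Tick 12: [PARSE:-, VALIDATE:-, TRANSFORM:P5(v=0,ok=F), EMIT:-] out:-; in:-
Tick 13: [PARSE:-, VALIDATE:-, TRANSFORM:-, EMIT:P5(v=0,ok=F)] out:-; in:-
Tick 14: [PARSE:-, VALIDATE:-, TRANSFORM:-, EMIT:-] out:P5(v=0); in:-
P4: arrives tick 6, valid=True (id=4, id%4=0), emit tick 10, final value 35

Answer: 10 35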